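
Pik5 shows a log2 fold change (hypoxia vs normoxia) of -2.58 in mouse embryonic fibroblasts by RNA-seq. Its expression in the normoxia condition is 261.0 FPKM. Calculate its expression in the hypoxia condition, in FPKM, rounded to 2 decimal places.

43.65

Fold change = 2^(-2.58) = 0.1672
hypoxia expression = 261.0 × 0.1672 = 43.65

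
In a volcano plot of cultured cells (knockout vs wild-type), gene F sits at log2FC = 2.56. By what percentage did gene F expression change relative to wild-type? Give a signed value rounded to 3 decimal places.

489.708%

Fold change = 2^(2.56) = 5.8971
Percent change = (FC − 1) × 100% = (5.8971 − 1) × 100 = 489.708%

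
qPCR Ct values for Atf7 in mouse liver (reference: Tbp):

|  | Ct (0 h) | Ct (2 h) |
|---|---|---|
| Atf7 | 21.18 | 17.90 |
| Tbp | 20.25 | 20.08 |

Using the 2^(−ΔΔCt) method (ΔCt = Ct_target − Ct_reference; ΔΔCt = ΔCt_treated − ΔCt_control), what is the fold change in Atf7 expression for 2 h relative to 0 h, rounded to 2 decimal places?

ΔCt(0 h) = 21.180 − 20.250 = 0.930
ΔCt(2 h) = 17.900 − 20.080 = -2.180
ΔΔCt = -2.180 − 0.930 = -3.110
Fold change = 2^(−(-3.110)) = 2^3.110 = 8.634

8.63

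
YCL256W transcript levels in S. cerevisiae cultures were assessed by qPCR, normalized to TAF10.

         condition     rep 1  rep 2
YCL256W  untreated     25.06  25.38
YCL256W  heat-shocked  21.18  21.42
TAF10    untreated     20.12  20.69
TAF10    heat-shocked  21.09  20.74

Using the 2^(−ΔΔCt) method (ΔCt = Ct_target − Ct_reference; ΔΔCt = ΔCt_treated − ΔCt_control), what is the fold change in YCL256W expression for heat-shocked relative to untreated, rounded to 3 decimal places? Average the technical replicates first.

Mean Ct: YCL256W untreated 25.220; YCL256W heat-shocked 21.300; TAF10 untreated 20.405; TAF10 heat-shocked 20.915
ΔCt(untreated) = 25.220 − 20.405 = 4.815
ΔCt(heat-shocked) = 21.300 − 20.915 = 0.385
ΔΔCt = 0.385 − 4.815 = -4.430
Fold change = 2^(−(-4.430)) = 2^4.430 = 21.5557

21.556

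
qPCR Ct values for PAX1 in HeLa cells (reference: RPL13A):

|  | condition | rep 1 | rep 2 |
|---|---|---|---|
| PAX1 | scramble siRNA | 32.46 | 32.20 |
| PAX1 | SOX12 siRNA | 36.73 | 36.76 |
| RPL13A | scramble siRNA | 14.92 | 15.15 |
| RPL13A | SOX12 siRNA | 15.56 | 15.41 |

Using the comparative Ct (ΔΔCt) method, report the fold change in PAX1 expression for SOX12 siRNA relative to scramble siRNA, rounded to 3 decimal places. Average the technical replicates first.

0.064

Mean Ct: PAX1 scramble siRNA 32.330; PAX1 SOX12 siRNA 36.745; RPL13A scramble siRNA 15.035; RPL13A SOX12 siRNA 15.485
ΔCt(scramble siRNA) = 32.330 − 15.035 = 17.295
ΔCt(SOX12 siRNA) = 36.745 − 15.485 = 21.260
ΔΔCt = 21.260 − 17.295 = 3.965
Fold change = 2^(−3.965) = 0.0640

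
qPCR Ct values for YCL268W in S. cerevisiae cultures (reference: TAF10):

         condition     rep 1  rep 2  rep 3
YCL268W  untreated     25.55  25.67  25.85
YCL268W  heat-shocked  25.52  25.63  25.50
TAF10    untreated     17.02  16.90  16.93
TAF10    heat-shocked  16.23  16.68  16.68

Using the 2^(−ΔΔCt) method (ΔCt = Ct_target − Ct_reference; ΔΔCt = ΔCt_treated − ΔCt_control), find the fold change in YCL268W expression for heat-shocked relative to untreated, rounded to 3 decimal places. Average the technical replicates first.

0.824

Mean Ct: YCL268W untreated 25.690; YCL268W heat-shocked 25.550; TAF10 untreated 16.950; TAF10 heat-shocked 16.530
ΔCt(untreated) = 25.690 − 16.950 = 8.740
ΔCt(heat-shocked) = 25.550 − 16.530 = 9.020
ΔΔCt = 9.020 − 8.740 = 0.280
Fold change = 2^(−0.280) = 0.8236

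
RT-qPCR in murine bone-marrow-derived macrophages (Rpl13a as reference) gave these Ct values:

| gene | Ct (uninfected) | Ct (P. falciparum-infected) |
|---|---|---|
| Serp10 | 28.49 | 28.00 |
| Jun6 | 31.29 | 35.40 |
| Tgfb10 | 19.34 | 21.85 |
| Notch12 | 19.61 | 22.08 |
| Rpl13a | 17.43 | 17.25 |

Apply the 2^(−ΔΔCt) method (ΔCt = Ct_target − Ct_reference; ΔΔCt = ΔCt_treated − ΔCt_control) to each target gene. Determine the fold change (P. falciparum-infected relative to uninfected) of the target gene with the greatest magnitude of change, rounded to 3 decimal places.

0.051

Serp10: ΔΔCt = (28.00−17.25) − (28.49−17.43) = 10.75 − 11.06 = -0.31; fold change = 2^0.31 = 1.240
Jun6: ΔΔCt = (35.40−17.25) − (31.29−17.43) = 18.15 − 13.86 = 4.29; fold change = 2^-4.29 = 0.051
Tgfb10: ΔΔCt = (21.85−17.25) − (19.34−17.43) = 4.60 − 1.91 = 2.69; fold change = 2^-2.69 = 0.155
Notch12: ΔΔCt = (22.08−17.25) − (19.61−17.43) = 4.83 − 2.18 = 2.65; fold change = 2^-2.65 = 0.159
Jun6 has the largest |ΔΔCt| = 4.29.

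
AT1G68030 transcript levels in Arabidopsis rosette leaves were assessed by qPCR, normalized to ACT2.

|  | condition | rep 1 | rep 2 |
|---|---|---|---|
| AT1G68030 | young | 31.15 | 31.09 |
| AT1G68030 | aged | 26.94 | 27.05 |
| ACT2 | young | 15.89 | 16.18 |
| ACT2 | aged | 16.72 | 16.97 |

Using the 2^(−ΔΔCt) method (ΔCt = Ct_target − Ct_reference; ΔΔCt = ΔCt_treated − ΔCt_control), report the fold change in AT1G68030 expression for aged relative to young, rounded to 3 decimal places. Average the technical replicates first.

30.590

Mean Ct: AT1G68030 young 31.120; AT1G68030 aged 26.995; ACT2 young 16.035; ACT2 aged 16.845
ΔCt(young) = 31.120 − 16.035 = 15.085
ΔCt(aged) = 26.995 − 16.845 = 10.150
ΔΔCt = 10.150 − 15.085 = -4.935
Fold change = 2^(−(-4.935)) = 2^4.935 = 30.5903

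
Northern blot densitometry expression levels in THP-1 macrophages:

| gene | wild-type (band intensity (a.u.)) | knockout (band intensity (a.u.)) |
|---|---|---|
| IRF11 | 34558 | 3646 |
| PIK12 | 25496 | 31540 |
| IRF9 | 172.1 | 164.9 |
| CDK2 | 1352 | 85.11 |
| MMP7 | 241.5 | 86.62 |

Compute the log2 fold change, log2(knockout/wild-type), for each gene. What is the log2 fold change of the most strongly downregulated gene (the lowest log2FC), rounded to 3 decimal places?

log2(3646/34558) = -3.245  (IRF11)
log2(31540/25496) = 0.307  (PIK12)
log2(164.9/172.1) = -0.062  (IRF9)
log2(85.11/1352) = -3.990  (CDK2)
log2(86.62/241.5) = -1.479  (MMP7)
CDK2 is most strongly downregulated.

-3.990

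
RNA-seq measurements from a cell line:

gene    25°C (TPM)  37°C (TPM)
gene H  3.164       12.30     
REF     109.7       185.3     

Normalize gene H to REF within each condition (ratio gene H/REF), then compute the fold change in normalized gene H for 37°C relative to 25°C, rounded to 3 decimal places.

gene H/REF (25°C) = 3.164 / 109.7 = 0.028842
gene H/REF (37°C) = 12.30 / 185.3 = 0.066379
Fold change = 0.066379 / 0.028842 = 2.3014

2.301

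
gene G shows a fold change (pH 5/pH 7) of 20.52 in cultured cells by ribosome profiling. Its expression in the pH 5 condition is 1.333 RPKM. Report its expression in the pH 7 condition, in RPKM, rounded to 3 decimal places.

pH 7 expression = 1.333 / 20.52 = 0.065

0.065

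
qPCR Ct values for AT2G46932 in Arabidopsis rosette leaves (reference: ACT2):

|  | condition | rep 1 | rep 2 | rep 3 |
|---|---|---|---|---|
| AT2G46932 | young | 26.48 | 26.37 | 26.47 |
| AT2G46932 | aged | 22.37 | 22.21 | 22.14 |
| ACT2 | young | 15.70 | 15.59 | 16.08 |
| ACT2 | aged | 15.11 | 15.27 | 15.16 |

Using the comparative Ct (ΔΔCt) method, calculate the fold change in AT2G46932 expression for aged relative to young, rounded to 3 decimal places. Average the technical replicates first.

Mean Ct: AT2G46932 young 26.440; AT2G46932 aged 22.240; ACT2 young 15.790; ACT2 aged 15.180
ΔCt(young) = 26.440 − 15.790 = 10.650
ΔCt(aged) = 22.240 − 15.180 = 7.060
ΔΔCt = 7.060 − 10.650 = -3.590
Fold change = 2^(−(-3.590)) = 2^3.590 = 12.0420

12.042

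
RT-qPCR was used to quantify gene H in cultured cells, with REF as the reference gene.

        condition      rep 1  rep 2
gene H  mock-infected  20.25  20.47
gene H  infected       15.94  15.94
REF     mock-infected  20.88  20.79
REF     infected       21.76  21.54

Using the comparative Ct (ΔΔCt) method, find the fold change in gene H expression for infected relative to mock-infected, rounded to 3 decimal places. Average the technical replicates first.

Mean Ct: gene H mock-infected 20.360; gene H infected 15.940; REF mock-infected 20.835; REF infected 21.650
ΔCt(mock-infected) = 20.360 − 20.835 = -0.475
ΔCt(infected) = 15.940 − 21.650 = -5.710
ΔΔCt = -5.710 − (-0.475) = -5.235
Fold change = 2^(−(-5.235)) = 2^5.235 = 37.6610

37.661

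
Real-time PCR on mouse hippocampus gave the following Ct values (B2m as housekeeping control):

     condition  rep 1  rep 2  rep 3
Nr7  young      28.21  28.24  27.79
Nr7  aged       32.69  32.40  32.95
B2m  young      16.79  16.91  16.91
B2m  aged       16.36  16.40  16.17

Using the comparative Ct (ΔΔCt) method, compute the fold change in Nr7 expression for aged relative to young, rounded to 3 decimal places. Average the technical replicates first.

0.028

Mean Ct: Nr7 young 28.080; Nr7 aged 32.680; B2m young 16.870; B2m aged 16.310
ΔCt(young) = 28.080 − 16.870 = 11.210
ΔCt(aged) = 32.680 − 16.310 = 16.370
ΔΔCt = 16.370 − 11.210 = 5.160
Fold change = 2^(−5.160) = 0.0280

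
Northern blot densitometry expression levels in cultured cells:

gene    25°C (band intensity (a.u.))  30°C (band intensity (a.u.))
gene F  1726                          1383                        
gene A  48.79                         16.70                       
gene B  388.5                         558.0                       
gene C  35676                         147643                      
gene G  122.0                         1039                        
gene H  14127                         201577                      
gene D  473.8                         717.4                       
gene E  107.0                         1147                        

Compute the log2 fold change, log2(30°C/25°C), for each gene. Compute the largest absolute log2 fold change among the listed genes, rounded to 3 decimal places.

log2(1383/1726) = -0.320  (gene F)
log2(16.70/48.79) = -1.547  (gene A)
log2(558.0/388.5) = 0.522  (gene B)
log2(147643/35676) = 2.049  (gene C)
log2(1039/122.0) = 3.090  (gene G)
log2(201577/14127) = 3.835  (gene H)
log2(717.4/473.8) = 0.598  (gene D)
log2(1147/107.0) = 3.422  (gene E)
The largest magnitude belongs to gene H.

3.835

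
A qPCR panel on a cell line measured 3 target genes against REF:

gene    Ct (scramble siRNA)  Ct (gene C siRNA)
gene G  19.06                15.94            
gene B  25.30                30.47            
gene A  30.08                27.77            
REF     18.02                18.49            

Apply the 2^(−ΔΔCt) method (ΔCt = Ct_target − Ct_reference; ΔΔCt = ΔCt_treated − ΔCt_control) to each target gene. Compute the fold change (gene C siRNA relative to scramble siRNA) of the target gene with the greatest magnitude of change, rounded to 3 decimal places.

0.038

gene G: ΔΔCt = (15.94−18.49) − (19.06−18.02) = -2.55 − 1.04 = -3.59; fold change = 2^3.59 = 12.042
gene B: ΔΔCt = (30.47−18.49) − (25.30−18.02) = 11.98 − 7.28 = 4.70; fold change = 2^-4.70 = 0.038
gene A: ΔΔCt = (27.77−18.49) − (30.08−18.02) = 9.28 − 12.06 = -2.78; fold change = 2^2.78 = 6.869
gene B has the largest |ΔΔCt| = 4.70.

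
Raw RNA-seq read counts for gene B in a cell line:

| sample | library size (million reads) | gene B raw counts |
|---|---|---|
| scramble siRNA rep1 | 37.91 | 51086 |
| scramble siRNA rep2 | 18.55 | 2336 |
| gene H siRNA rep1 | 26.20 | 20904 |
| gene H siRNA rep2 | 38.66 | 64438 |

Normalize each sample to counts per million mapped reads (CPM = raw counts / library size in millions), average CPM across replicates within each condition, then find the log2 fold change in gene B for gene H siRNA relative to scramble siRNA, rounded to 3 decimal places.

CPM(scramble siRNA rep1) = 51086 / 37.91 = 1347.5600
CPM(scramble siRNA rep2) = 2336 / 18.55 = 125.9299
CPM(gene H siRNA rep1) = 20904 / 26.20 = 797.8626
CPM(gene H siRNA rep2) = 64438 / 38.66 = 1666.7874
mean CPM(scramble siRNA) = 736.7450; mean CPM(gene H siRNA) = 1232.3250
Fold change = 1232.3250 / 736.7450 = 1.67266
log2(1.67266) = 0.7421

0.742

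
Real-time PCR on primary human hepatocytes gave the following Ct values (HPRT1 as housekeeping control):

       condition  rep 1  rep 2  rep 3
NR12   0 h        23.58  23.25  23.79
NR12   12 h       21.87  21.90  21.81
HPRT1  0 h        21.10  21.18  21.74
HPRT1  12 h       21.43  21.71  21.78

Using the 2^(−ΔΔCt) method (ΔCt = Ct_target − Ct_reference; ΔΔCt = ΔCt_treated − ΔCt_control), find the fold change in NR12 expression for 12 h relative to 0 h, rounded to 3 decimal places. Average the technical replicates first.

3.945

Mean Ct: NR12 0 h 23.540; NR12 12 h 21.860; HPRT1 0 h 21.340; HPRT1 12 h 21.640
ΔCt(0 h) = 23.540 − 21.340 = 2.200
ΔCt(12 h) = 21.860 − 21.640 = 0.220
ΔΔCt = 0.220 − 2.200 = -1.980
Fold change = 2^(−(-1.980)) = 2^1.980 = 3.9449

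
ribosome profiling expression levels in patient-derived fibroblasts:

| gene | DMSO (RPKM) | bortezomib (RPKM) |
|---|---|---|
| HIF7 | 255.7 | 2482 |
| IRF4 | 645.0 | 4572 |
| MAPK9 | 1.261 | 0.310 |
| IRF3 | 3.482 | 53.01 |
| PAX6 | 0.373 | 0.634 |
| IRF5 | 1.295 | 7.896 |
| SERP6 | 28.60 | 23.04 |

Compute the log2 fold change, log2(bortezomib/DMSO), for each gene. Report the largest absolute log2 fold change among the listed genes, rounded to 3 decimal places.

log2(2482/255.7) = 3.279  (HIF7)
log2(4572/645.0) = 2.825  (IRF4)
log2(0.310/1.261) = -2.024  (MAPK9)
log2(53.01/3.482) = 3.928  (IRF3)
log2(0.634/0.373) = 0.765  (PAX6)
log2(7.896/1.295) = 2.608  (IRF5)
log2(23.04/28.60) = -0.312  (SERP6)
The largest magnitude belongs to IRF3.

3.928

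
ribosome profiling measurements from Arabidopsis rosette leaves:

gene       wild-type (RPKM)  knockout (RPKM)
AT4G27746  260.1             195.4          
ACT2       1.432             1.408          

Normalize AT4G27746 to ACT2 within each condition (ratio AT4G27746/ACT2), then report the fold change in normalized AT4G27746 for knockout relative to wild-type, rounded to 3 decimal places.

AT4G27746/ACT2 (wild-type) = 260.1 / 1.432 = 181.63
AT4G27746/ACT2 (knockout) = 195.4 / 1.408 = 138.78
Fold change = 138.78 / 181.63 = 0.7641

0.764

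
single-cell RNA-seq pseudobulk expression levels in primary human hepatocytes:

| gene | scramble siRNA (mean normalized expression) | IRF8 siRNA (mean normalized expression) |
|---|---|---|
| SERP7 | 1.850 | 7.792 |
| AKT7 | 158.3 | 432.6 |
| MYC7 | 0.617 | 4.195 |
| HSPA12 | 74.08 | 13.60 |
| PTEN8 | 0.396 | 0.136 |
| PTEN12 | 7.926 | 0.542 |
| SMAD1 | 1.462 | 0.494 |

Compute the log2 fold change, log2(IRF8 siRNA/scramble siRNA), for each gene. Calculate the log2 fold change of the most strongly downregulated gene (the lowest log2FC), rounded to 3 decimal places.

log2(7.792/1.850) = 2.074  (SERP7)
log2(432.6/158.3) = 1.450  (AKT7)
log2(4.195/0.617) = 2.765  (MYC7)
log2(13.60/74.08) = -2.445  (HSPA12)
log2(0.136/0.396) = -1.542  (PTEN8)
log2(0.542/7.926) = -3.870  (PTEN12)
log2(0.494/1.462) = -1.565  (SMAD1)
PTEN12 is most strongly downregulated.

-3.870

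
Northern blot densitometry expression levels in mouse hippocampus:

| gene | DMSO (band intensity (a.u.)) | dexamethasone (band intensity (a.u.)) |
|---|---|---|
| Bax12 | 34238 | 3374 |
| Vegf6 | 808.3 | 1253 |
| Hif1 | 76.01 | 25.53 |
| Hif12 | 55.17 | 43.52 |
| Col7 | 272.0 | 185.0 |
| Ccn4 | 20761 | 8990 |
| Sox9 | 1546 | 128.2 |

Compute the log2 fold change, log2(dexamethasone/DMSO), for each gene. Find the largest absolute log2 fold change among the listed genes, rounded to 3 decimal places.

3.592

log2(3374/34238) = -3.343  (Bax12)
log2(1253/808.3) = 0.632  (Vegf6)
log2(25.53/76.01) = -1.574  (Hif1)
log2(43.52/55.17) = -0.342  (Hif12)
log2(185.0/272.0) = -0.556  (Col7)
log2(8990/20761) = -1.207  (Ccn4)
log2(128.2/1546) = -3.592  (Sox9)
The largest magnitude belongs to Sox9.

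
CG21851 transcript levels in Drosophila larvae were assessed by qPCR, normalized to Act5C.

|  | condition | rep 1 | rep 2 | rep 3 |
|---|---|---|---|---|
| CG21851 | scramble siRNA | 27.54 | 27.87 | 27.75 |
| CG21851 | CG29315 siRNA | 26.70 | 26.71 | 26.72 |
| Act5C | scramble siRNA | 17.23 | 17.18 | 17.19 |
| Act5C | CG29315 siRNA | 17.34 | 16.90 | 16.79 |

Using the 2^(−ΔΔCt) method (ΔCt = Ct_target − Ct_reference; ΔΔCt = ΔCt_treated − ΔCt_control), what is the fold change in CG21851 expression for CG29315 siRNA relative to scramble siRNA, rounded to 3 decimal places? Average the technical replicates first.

1.765

Mean Ct: CG21851 scramble siRNA 27.720; CG21851 CG29315 siRNA 26.710; Act5C scramble siRNA 17.200; Act5C CG29315 siRNA 17.010
ΔCt(scramble siRNA) = 27.720 − 17.200 = 10.520
ΔCt(CG29315 siRNA) = 26.710 − 17.010 = 9.700
ΔΔCt = 9.700 − 10.520 = -0.820
Fold change = 2^(−(-0.820)) = 2^0.820 = 1.7654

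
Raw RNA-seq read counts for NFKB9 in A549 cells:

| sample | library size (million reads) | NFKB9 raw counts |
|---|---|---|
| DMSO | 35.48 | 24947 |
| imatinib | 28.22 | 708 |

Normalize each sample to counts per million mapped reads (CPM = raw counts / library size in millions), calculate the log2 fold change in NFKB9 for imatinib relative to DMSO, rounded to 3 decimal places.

-4.809

CPM(DMSO) = 24947 / 35.48 = 703.1285
CPM(imatinib) = 708 / 28.22 = 25.0886
Fold change = 25.0886 / 703.1285 = 0.03568
log2(0.03568) = -4.8087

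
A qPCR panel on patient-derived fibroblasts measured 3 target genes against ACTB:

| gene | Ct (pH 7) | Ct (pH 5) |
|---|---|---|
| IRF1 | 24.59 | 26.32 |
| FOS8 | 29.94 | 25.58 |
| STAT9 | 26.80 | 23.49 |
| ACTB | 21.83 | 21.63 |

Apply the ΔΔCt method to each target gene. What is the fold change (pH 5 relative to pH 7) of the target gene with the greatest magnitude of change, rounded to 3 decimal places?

17.877

IRF1: ΔΔCt = (26.32−21.63) − (24.59−21.83) = 4.69 − 2.76 = 1.93; fold change = 2^-1.93 = 0.262
FOS8: ΔΔCt = (25.58−21.63) − (29.94−21.83) = 3.95 − 8.11 = -4.16; fold change = 2^4.16 = 17.877
STAT9: ΔΔCt = (23.49−21.63) − (26.80−21.83) = 1.86 − 4.97 = -3.11; fold change = 2^3.11 = 8.634
FOS8 has the largest |ΔΔCt| = 4.16.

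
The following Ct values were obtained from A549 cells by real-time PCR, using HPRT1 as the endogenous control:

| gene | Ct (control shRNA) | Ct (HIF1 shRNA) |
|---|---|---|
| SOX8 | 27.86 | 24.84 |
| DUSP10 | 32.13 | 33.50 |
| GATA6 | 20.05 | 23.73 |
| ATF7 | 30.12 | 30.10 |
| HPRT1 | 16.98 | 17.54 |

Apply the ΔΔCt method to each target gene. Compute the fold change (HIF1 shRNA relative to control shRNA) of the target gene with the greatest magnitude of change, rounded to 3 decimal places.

11.959

SOX8: ΔΔCt = (24.84−17.54) − (27.86−16.98) = 7.30 − 10.88 = -3.58; fold change = 2^3.58 = 11.959
DUSP10: ΔΔCt = (33.50−17.54) − (32.13−16.98) = 15.96 − 15.15 = 0.81; fold change = 2^-0.81 = 0.570
GATA6: ΔΔCt = (23.73−17.54) − (20.05−16.98) = 6.19 − 3.07 = 3.12; fold change = 2^-3.12 = 0.115
ATF7: ΔΔCt = (30.10−17.54) − (30.12−16.98) = 12.56 − 13.14 = -0.58; fold change = 2^0.58 = 1.495
SOX8 has the largest |ΔΔCt| = 3.58.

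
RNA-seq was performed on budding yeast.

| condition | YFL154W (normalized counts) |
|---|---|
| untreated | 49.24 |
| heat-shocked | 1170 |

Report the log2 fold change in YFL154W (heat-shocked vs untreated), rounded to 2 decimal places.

Fold change = 1170 / 49.24 = 23.7612
log2(23.7612) = 4.571

4.57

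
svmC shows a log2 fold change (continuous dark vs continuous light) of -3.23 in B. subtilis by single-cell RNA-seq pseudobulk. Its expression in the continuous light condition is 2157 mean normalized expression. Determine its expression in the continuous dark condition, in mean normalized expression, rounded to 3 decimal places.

229.892

Fold change = 2^(-3.23) = 0.1066
continuous dark expression = 2157 × 0.1066 = 229.892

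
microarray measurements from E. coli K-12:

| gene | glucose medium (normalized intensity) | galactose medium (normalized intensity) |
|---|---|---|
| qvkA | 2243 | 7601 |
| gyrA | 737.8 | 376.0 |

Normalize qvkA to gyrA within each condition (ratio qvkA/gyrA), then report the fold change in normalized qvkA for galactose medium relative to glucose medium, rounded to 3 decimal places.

6.650

qvkA/gyrA (glucose medium) = 2243 / 737.8 = 3.0401
qvkA/gyrA (galactose medium) = 7601 / 376.0 = 20.215
Fold change = 20.215 / 3.0401 = 6.6496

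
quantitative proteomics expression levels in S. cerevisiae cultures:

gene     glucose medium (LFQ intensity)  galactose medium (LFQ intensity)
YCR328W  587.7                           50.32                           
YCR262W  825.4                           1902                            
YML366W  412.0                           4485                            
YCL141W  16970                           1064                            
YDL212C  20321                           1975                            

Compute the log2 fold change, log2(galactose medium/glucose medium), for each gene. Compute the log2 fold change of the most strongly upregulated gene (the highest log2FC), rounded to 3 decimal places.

3.444

log2(50.32/587.7) = -3.546  (YCR328W)
log2(1902/825.4) = 1.204  (YCR262W)
log2(4485/412.0) = 3.444  (YML366W)
log2(1064/16970) = -3.995  (YCL141W)
log2(1975/20321) = -3.363  (YDL212C)
YML366W is most strongly upregulated.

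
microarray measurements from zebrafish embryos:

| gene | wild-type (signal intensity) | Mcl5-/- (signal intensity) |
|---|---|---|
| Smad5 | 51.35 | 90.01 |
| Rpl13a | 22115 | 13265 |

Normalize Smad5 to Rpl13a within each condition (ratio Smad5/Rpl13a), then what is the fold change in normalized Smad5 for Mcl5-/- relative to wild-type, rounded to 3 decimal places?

Smad5/Rpl13a (wild-type) = 51.35 / 22115 = 0.002322
Smad5/Rpl13a (Mcl5-/-) = 90.01 / 13265 = 0.0067855
Fold change = 0.0067855 / 0.002322 = 2.9223

2.922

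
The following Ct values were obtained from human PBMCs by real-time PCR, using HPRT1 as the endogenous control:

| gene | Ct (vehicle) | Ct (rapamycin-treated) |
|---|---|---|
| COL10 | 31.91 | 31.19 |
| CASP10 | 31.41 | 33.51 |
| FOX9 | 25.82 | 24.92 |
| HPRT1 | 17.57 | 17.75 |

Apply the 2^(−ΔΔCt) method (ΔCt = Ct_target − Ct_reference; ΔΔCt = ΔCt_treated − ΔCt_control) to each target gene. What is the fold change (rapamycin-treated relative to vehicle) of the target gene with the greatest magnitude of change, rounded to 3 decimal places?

COL10: ΔΔCt = (31.19−17.75) − (31.91−17.57) = 13.44 − 14.34 = -0.90; fold change = 2^0.90 = 1.866
CASP10: ΔΔCt = (33.51−17.75) − (31.41−17.57) = 15.76 − 13.84 = 1.92; fold change = 2^-1.92 = 0.264
FOX9: ΔΔCt = (24.92−17.75) − (25.82−17.57) = 7.17 − 8.25 = -1.08; fold change = 2^1.08 = 2.114
CASP10 has the largest |ΔΔCt| = 1.92.

0.264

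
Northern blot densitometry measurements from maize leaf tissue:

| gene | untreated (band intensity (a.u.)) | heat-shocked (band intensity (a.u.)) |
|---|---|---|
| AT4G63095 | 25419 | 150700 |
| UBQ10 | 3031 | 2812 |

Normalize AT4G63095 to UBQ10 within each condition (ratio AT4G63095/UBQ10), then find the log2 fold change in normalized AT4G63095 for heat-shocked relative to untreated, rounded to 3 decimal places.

AT4G63095/UBQ10 (untreated) = 25419 / 3031 = 8.3863
AT4G63095/UBQ10 (heat-shocked) = 150700 / 2812 = 53.592
Fold change = 53.592 / 8.3863 = 6.3904
log2(6.3904) = 2.6759

2.676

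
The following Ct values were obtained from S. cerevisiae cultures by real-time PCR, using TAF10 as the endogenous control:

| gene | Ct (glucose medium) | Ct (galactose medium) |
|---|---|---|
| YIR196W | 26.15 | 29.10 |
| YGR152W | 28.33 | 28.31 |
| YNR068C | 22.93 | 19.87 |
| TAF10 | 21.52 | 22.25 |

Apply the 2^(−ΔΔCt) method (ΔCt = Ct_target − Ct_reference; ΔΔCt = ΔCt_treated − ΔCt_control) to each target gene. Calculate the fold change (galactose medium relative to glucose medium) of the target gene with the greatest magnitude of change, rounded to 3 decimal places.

13.833

YIR196W: ΔΔCt = (29.10−22.25) − (26.15−21.52) = 6.85 − 4.63 = 2.22; fold change = 2^-2.22 = 0.215
YGR152W: ΔΔCt = (28.31−22.25) − (28.33−21.52) = 6.06 − 6.81 = -0.75; fold change = 2^0.75 = 1.682
YNR068C: ΔΔCt = (19.87−22.25) − (22.93−21.52) = -2.38 − 1.41 = -3.79; fold change = 2^3.79 = 13.833
YNR068C has the largest |ΔΔCt| = 3.79.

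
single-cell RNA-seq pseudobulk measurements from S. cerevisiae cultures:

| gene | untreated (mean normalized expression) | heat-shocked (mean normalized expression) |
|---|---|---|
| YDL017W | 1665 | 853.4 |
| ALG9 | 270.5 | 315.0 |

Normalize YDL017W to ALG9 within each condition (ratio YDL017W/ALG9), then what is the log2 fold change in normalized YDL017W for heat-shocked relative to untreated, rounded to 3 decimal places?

YDL017W/ALG9 (untreated) = 1665 / 270.5 = 6.1553
YDL017W/ALG9 (heat-shocked) = 853.4 / 315.0 = 2.7092
Fold change = 2.7092 / 6.1553 = 0.4401
log2(0.4401) = -1.1840

-1.184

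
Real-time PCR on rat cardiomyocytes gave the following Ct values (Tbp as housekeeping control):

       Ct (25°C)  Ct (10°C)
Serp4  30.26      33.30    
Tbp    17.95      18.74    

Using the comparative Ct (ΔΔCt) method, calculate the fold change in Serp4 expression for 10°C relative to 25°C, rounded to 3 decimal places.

0.210

ΔCt(25°C) = 30.260 − 17.950 = 12.310
ΔCt(10°C) = 33.300 − 18.740 = 14.560
ΔΔCt = 14.560 − 12.310 = 2.250
Fold change = 2^(−2.250) = 0.2102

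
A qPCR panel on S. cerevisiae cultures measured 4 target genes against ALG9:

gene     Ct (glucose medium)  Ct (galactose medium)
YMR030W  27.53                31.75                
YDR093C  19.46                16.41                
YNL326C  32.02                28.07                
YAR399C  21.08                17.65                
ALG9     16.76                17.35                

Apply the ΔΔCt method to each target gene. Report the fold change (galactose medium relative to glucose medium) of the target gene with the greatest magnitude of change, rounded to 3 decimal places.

YMR030W: ΔΔCt = (31.75−17.35) − (27.53−16.76) = 14.40 − 10.77 = 3.63; fold change = 2^-3.63 = 0.081
YDR093C: ΔΔCt = (16.41−17.35) − (19.46−16.76) = -0.94 − 2.70 = -3.64; fold change = 2^3.64 = 12.467
YNL326C: ΔΔCt = (28.07−17.35) − (32.02−16.76) = 10.72 − 15.26 = -4.54; fold change = 2^4.54 = 23.264
YAR399C: ΔΔCt = (17.65−17.35) − (21.08−16.76) = 0.30 − 4.32 = -4.02; fold change = 2^4.02 = 16.223
YNL326C has the largest |ΔΔCt| = 4.54.

23.264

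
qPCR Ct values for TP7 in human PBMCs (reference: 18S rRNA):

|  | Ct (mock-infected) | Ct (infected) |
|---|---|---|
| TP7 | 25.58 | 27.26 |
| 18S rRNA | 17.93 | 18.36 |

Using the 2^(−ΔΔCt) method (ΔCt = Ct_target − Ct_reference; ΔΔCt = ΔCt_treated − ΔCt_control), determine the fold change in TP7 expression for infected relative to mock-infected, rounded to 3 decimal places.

ΔCt(mock-infected) = 25.580 − 17.930 = 7.650
ΔCt(infected) = 27.260 − 18.360 = 8.900
ΔΔCt = 8.900 − 7.650 = 1.250
Fold change = 2^(−1.250) = 0.4204

0.420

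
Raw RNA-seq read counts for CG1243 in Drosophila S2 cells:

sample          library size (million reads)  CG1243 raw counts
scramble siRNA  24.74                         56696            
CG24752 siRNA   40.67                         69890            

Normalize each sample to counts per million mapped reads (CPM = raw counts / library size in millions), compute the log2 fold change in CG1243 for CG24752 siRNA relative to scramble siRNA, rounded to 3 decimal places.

CPM(scramble siRNA) = 56696 / 24.74 = 2291.6734
CPM(CG24752 siRNA) = 69890 / 40.67 = 1718.4657
Fold change = 1718.4657 / 2291.6734 = 0.74987
log2(0.74987) = -0.4153

-0.415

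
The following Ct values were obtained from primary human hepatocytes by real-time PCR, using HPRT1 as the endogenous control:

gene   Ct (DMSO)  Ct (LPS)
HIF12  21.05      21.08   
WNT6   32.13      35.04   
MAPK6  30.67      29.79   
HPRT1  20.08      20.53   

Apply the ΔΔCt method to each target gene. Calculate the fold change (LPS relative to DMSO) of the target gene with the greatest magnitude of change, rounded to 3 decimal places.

0.182

HIF12: ΔΔCt = (21.08−20.53) − (21.05−20.08) = 0.55 − 0.97 = -0.42; fold change = 2^0.42 = 1.338
WNT6: ΔΔCt = (35.04−20.53) − (32.13−20.08) = 14.51 − 12.05 = 2.46; fold change = 2^-2.46 = 0.182
MAPK6: ΔΔCt = (29.79−20.53) − (30.67−20.08) = 9.26 − 10.59 = -1.33; fold change = 2^1.33 = 2.514
WNT6 has the largest |ΔΔCt| = 2.46.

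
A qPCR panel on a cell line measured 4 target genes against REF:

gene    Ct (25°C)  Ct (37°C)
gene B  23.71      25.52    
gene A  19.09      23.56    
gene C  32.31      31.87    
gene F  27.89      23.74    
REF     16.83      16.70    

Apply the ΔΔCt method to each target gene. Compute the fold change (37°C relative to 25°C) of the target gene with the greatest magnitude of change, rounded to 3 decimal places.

0.041

gene B: ΔΔCt = (25.52−16.70) − (23.71−16.83) = 8.82 − 6.88 = 1.94; fold change = 2^-1.94 = 0.261
gene A: ΔΔCt = (23.56−16.70) − (19.09−16.83) = 6.86 − 2.26 = 4.60; fold change = 2^-4.60 = 0.041
gene C: ΔΔCt = (31.87−16.70) − (32.31−16.83) = 15.17 − 15.48 = -0.31; fold change = 2^0.31 = 1.240
gene F: ΔΔCt = (23.74−16.70) − (27.89−16.83) = 7.04 − 11.06 = -4.02; fold change = 2^4.02 = 16.223
gene A has the largest |ΔΔCt| = 4.60.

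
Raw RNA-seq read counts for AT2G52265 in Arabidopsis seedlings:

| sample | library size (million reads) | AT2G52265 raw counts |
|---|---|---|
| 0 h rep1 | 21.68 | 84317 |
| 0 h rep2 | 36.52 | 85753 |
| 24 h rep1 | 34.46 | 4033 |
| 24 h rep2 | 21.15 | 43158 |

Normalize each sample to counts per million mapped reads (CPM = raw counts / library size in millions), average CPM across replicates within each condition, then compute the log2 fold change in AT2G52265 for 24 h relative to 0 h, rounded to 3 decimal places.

CPM(0 h rep1) = 84317 / 21.68 = 3889.1605
CPM(0 h rep2) = 85753 / 36.52 = 2348.1106
CPM(24 h rep1) = 4033 / 34.46 = 117.0342
CPM(24 h rep2) = 43158 / 21.15 = 2040.5674
mean CPM(0 h) = 3118.6356; mean CPM(24 h) = 1078.8008
Fold change = 1078.8008 / 3118.6356 = 0.34592
log2(0.34592) = -1.5315

-1.531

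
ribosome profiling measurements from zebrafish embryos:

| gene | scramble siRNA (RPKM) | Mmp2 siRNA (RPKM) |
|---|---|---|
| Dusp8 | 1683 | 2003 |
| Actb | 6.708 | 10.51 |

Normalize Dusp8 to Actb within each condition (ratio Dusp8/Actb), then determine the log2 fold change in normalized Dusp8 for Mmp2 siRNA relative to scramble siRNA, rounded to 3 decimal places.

-0.397

Dusp8/Actb (scramble siRNA) = 1683 / 6.708 = 250.89
Dusp8/Actb (Mmp2 siRNA) = 2003 / 10.51 = 190.58
Fold change = 190.58 / 250.89 = 0.7596
log2(0.7596) = -0.3967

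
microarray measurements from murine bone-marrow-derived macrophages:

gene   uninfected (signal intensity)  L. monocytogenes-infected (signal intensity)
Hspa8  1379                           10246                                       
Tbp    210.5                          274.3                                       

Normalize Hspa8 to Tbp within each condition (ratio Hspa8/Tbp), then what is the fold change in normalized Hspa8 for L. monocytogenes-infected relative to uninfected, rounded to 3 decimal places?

Hspa8/Tbp (uninfected) = 1379 / 210.5 = 6.5511
Hspa8/Tbp (L. monocytogenes-infected) = 10246 / 274.3 = 37.353
Fold change = 37.353 / 6.5511 = 5.7019

5.702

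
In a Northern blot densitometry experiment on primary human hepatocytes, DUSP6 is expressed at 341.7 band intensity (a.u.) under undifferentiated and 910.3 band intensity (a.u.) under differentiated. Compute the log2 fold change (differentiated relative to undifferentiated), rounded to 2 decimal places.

1.41

Fold change = 910.3 / 341.7 = 2.6640
log2(2.6640) = 1.414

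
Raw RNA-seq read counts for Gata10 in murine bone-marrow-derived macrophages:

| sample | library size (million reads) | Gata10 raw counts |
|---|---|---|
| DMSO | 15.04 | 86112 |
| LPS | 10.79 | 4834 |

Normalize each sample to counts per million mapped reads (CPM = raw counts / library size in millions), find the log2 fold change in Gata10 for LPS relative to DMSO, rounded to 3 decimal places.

-3.676

CPM(DMSO) = 86112 / 15.04 = 5725.5319
CPM(LPS) = 4834 / 10.79 = 448.0074
Fold change = 448.0074 / 5725.5319 = 0.07825
log2(0.07825) = -3.6758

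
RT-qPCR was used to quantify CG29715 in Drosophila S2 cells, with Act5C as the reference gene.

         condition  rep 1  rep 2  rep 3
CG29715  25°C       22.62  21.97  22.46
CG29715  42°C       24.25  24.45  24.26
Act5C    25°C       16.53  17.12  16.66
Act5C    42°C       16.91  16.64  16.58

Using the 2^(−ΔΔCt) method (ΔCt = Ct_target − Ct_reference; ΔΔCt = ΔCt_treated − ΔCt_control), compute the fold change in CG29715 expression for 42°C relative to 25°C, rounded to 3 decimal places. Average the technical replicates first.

Mean Ct: CG29715 25°C 22.350; CG29715 42°C 24.320; Act5C 25°C 16.770; Act5C 42°C 16.710
ΔCt(25°C) = 22.350 − 16.770 = 5.580
ΔCt(42°C) = 24.320 − 16.710 = 7.610
ΔΔCt = 7.610 − 5.580 = 2.030
Fold change = 2^(−2.030) = 0.2449

0.245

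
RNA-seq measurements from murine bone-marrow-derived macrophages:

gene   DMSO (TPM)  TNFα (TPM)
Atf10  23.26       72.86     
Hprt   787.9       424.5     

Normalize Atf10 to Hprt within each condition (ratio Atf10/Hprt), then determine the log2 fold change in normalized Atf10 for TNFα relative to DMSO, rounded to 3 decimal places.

Atf10/Hprt (DMSO) = 23.26 / 787.9 = 0.029522
Atf10/Hprt (TNFα) = 72.86 / 424.5 = 0.17164
Fold change = 0.17164 / 0.029522 = 5.8140
log2(5.8140) = 2.5395

2.540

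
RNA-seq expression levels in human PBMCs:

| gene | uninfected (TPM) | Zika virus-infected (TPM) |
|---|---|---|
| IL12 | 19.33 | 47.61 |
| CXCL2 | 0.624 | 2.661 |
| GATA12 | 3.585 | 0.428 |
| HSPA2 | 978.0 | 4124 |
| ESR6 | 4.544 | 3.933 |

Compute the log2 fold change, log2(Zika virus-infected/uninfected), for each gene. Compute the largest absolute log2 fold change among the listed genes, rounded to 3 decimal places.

log2(47.61/19.33) = 1.300  (IL12)
log2(2.661/0.624) = 2.092  (CXCL2)
log2(0.428/3.585) = -3.066  (GATA12)
log2(4124/978.0) = 2.076  (HSPA2)
log2(3.933/4.544) = -0.208  (ESR6)
The largest magnitude belongs to GATA12.

3.066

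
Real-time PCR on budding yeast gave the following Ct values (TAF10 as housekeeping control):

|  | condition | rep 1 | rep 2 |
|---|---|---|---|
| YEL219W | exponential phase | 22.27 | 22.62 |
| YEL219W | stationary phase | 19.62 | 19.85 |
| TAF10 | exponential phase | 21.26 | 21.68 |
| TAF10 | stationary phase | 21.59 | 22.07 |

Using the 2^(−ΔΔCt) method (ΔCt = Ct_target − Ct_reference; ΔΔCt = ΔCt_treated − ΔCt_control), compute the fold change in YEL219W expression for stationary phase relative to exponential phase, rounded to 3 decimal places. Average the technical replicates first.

Mean Ct: YEL219W exponential phase 22.445; YEL219W stationary phase 19.735; TAF10 exponential phase 21.470; TAF10 stationary phase 21.830
ΔCt(exponential phase) = 22.445 − 21.470 = 0.975
ΔCt(stationary phase) = 19.735 − 21.830 = -2.095
ΔΔCt = -2.095 − 0.975 = -3.070
Fold change = 2^(−(-3.070)) = 2^3.070 = 8.3977

8.398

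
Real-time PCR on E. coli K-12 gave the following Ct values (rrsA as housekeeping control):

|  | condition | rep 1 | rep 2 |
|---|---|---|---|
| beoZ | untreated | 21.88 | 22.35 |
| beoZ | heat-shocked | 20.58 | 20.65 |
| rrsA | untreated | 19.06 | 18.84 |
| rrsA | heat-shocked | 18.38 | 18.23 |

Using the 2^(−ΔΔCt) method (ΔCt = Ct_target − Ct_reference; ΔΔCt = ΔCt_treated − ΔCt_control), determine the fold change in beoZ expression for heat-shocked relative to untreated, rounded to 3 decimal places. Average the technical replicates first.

Mean Ct: beoZ untreated 22.115; beoZ heat-shocked 20.615; rrsA untreated 18.950; rrsA heat-shocked 18.305
ΔCt(untreated) = 22.115 − 18.950 = 3.165
ΔCt(heat-shocked) = 20.615 − 18.305 = 2.310
ΔΔCt = 2.310 − 3.165 = -0.855
Fold change = 2^(−(-0.855)) = 2^0.855 = 1.8088

1.809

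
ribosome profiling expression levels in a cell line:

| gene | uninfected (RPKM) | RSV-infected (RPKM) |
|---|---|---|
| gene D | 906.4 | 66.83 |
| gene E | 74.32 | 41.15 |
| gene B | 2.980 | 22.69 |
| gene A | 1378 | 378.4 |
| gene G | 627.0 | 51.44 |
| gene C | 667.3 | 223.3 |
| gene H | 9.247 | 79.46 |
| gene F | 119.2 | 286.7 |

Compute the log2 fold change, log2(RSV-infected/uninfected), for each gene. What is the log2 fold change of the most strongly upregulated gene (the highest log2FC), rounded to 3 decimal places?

3.103

log2(66.83/906.4) = -3.762  (gene D)
log2(41.15/74.32) = -0.853  (gene E)
log2(22.69/2.980) = 2.929  (gene B)
log2(378.4/1378) = -1.865  (gene A)
log2(51.44/627.0) = -3.608  (gene G)
log2(223.3/667.3) = -1.579  (gene C)
log2(79.46/9.247) = 3.103  (gene H)
log2(286.7/119.2) = 1.266  (gene F)
gene H is most strongly upregulated.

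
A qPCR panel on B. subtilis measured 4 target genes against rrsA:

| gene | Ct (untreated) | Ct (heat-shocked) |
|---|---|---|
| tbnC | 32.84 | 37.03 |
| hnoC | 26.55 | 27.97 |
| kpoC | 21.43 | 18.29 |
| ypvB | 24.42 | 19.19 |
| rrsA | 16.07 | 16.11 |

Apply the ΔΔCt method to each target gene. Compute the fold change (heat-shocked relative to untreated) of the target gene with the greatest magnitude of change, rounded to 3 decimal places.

38.586

tbnC: ΔΔCt = (37.03−16.11) − (32.84−16.07) = 20.92 − 16.77 = 4.15; fold change = 2^-4.15 = 0.056
hnoC: ΔΔCt = (27.97−16.11) − (26.55−16.07) = 11.86 − 10.48 = 1.38; fold change = 2^-1.38 = 0.384
kpoC: ΔΔCt = (18.29−16.11) − (21.43−16.07) = 2.18 − 5.36 = -3.18; fold change = 2^3.18 = 9.063
ypvB: ΔΔCt = (19.19−16.11) − (24.42−16.07) = 3.08 − 8.35 = -5.27; fold change = 2^5.27 = 38.586
ypvB has the largest |ΔΔCt| = 5.27.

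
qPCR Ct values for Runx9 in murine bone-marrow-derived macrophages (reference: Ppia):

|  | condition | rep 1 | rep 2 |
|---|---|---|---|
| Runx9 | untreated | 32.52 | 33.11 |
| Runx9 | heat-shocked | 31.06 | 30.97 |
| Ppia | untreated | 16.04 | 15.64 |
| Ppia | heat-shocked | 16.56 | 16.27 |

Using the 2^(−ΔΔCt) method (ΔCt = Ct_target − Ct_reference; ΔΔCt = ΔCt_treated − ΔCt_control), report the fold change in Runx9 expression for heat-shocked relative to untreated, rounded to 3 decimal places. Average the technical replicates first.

Mean Ct: Runx9 untreated 32.815; Runx9 heat-shocked 31.015; Ppia untreated 15.840; Ppia heat-shocked 16.415
ΔCt(untreated) = 32.815 − 15.840 = 16.975
ΔCt(heat-shocked) = 31.015 − 16.415 = 14.600
ΔΔCt = 14.600 − 16.975 = -2.375
Fold change = 2^(−(-2.375)) = 2^2.375 = 5.1874

5.187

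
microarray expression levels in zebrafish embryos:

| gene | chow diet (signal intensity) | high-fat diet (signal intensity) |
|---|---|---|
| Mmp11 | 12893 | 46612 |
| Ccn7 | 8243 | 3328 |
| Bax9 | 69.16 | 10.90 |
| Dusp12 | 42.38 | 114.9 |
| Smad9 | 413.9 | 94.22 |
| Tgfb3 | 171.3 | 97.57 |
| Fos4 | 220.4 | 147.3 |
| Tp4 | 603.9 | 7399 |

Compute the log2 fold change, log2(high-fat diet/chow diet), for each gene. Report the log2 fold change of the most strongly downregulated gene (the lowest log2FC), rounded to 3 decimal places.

log2(46612/12893) = 1.854  (Mmp11)
log2(3328/8243) = -1.309  (Ccn7)
log2(10.90/69.16) = -2.666  (Bax9)
log2(114.9/42.38) = 1.439  (Dusp12)
log2(94.22/413.9) = -2.135  (Smad9)
log2(97.57/171.3) = -0.812  (Tgfb3)
log2(147.3/220.4) = -0.581  (Fos4)
log2(7399/603.9) = 3.615  (Tp4)
Bax9 is most strongly downregulated.

-2.666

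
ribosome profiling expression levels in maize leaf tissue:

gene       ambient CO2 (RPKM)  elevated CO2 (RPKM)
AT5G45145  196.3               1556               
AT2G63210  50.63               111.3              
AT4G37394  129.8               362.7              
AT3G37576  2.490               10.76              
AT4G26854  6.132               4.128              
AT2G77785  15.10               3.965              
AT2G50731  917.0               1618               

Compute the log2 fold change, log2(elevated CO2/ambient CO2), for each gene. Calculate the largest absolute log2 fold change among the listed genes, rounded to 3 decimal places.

log2(1556/196.3) = 2.987  (AT5G45145)
log2(111.3/50.63) = 1.136  (AT2G63210)
log2(362.7/129.8) = 1.482  (AT4G37394)
log2(10.76/2.490) = 2.111  (AT3G37576)
log2(4.128/6.132) = -0.571  (AT4G26854)
log2(3.965/15.10) = -1.929  (AT2G77785)
log2(1618/917.0) = 0.819  (AT2G50731)
The largest magnitude belongs to AT5G45145.

2.987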